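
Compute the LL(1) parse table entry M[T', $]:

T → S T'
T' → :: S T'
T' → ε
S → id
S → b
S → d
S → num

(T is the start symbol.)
To find M[T', $], we find productions for T' where $ is in the predict set (PREDICT(N → α) = (FIRST(α) \ {ε}) ∪ (FOLLOW(N) if α ⇒* ε)).

Relevant sets:
  FOLLOW(T') = { $ }

T' → :: S T': PREDICT = { '::' }
T' → ε: PREDICT = { $ }
  $ is in predict set, so this production goes in M[T', $]

M[T', $] = T' → ε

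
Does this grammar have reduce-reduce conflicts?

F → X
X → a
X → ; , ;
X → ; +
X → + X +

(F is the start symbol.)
A reduce-reduce conflict occurs when an LR(0) state has two complete items [A → α .] and [B → β .] — both call for a reduction, and with no lookahead the parser cannot choose between them.

Augment with F' → F and build the canonical LR(0) collection (I0 = CLOSURE({[F' → . F]}), then GOTO on every symbol after a dot until no new states appear). It has 11 states:
  I0: { [F → . X], [F' → . F], [X → . + X +], [X → . ; +], [X → . ; , ;], [X → . a] }  — shift
  I1: { [X → + . X +], [X → . + X +], [X → . ; +], [X → . ; , ;], [X → . a] }  — shift
  I2: { [X → ; . +], [X → ; . , ;] }  — shift
  I3: { [F' → F .] }  — accept
  I4: { [F → X .] }  — reduce
  I5: { [X → a .] }  — reduce
  I6: { [X → ; + .] }  — reduce
  I7: { [X → ; , . ;] }  — shift
  I8: { [X → ; , ; .] }  — reduce
  I9: { [X → + X . +] }  — shift
  I10: { [X → + X + .] }  — reduce

No state contains more than one complete item.

Answer: No reduce-reduce conflicts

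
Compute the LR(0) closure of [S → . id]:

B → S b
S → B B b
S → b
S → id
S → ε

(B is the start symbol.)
{ [S → . id] }

To compute CLOSURE, for each item [A → α.Bβ] where B is a non-terminal, add [B → .γ] for all productions B → γ; repeat for the newly added items until nothing changes.

Start with: [S → . id]
The dot precedes the terminal id, so nothing is added.

CLOSURE = { [S → . id] }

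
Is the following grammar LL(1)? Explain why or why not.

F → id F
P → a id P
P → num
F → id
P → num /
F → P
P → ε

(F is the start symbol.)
No. Predict set conflict for F: { 'id' }

A grammar is LL(1) if for each non-terminal N with multiple productions, the predict sets of those productions are pairwise disjoint, where PREDICT(N → α) = (FIRST(α) \ {ε}) ∪ (FOLLOW(N) if α ⇒* ε).

Relevant sets:
  FIRST(P) = { 'a', 'num', ε }
  FOLLOW(F) = { $ }
  FOLLOW(P) = { $ }

For F:
  PREDICT(F → id F) = { 'id' }
  PREDICT(F → id) = { 'id' }
  PREDICT(F → P) = { $, 'a', 'num' }
For P:
  PREDICT(P → a id P) = { 'a' }
  PREDICT(P → num) = { 'num' }
  PREDICT(P → num '/') = { 'num' }
  PREDICT(P → ε) = { $ }

Conflict found: Predict set conflict for F: { 'id' }
The grammar is NOT LL(1).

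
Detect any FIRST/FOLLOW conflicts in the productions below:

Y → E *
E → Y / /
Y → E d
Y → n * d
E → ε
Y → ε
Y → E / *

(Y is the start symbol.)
Yes. Y → E '*' with FOLLOW(Y) on { '/' }; Y → E d with FOLLOW(Y) on { '/' }; Y → E '/' '*' with FOLLOW(Y) on { '/' }; E → Y '/' '/' with FOLLOW(E) on { '*', '/', 'd' }

A FIRST/FOLLOW conflict occurs when a non-terminal N has a nullable alternative N → β (β ⇒* ε) and another alternative N → α with FIRST(α) ∩ FOLLOW(N) ≠ ∅: on such a lookahead the parser cannot decide between expanding α and letting N vanish via β.

Nullable non-terminals: E, Y.
FIRST sets used below: FIRST(Y) = { '*', '/', 'd', 'n', ε }, FIRST(E) = { '*', '/', 'd', 'n', ε }

E: nullable alternative(s) E → ε; FOLLOW(E) = { '*', '/', 'd' }
  E → Y / /: FIRST \ {ε} = { '*', '/', 'd', 'n' } — overlaps FOLLOW(E) on { '*', '/', 'd' }: CONFLICT
  E → ε: FIRST \ {ε} = { } — this is the only nullable alternative, skip

Y: nullable alternative(s) Y → ε; FOLLOW(Y) = { $, '/' }
  Y → E *: FIRST \ {ε} = { '*', '/', 'd', 'n' } — overlaps FOLLOW(Y) on { '/' }: CONFLICT
  Y → E d: FIRST \ {ε} = { '*', '/', 'd', 'n' } — overlaps FOLLOW(Y) on { '/' }: CONFLICT
  Y → n * d: FIRST \ {ε} = { 'n' } — disjoint from FOLLOW(Y)
  Y → ε: FIRST \ {ε} = { } — this is the only nullable alternative, skip
  Y → E / *: FIRST \ {ε} = { '*', '/', 'd', 'n' } — overlaps FOLLOW(Y) on { '/' }: CONFLICT

So the grammar has 4 FIRST/FOLLOW conflicts (marked CONFLICT above).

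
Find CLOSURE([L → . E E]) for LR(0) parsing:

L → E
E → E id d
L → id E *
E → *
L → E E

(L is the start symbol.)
To compute CLOSURE, for each item [A → α.Bβ] where B is a non-terminal, add [B → .γ] for all productions B → γ; repeat for the newly added items until nothing changes.

Start with: [L → . E E]
  [L → . E E] has the dot before E: add [E → . E id d], [E → . *]
No further items can be added.

CLOSURE = { [E → . *], [E → . E id d], [L → . E E] }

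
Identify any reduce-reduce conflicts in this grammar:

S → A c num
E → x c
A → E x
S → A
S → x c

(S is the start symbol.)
Yes — I5: [E → x c .] vs [S → x c .]

A reduce-reduce conflict occurs when an LR(0) state has two complete items [A → α .] and [B → β .] — both call for a reduction, and with no lookahead the parser cannot choose between them.

Augment with S' → S and build the canonical LR(0) collection (I0 = CLOSURE({[S' → . S]}), then GOTO on every symbol after a dot until no new states appear). It has 9 states:
  I0: { [A → . E x], [E → . x c], [S → . A c num], [S → . A], [S → . x c], [S' → . S] }  — shift
  I1: { [S → A . c num], [S → A .] }  — shift, reduce
  I2: { [A → E . x] }  — shift
  I3: { [S' → S .] }  — accept
  I4: { [E → x . c], [S → x . c] }  — shift
  I5: { [E → x c .], [S → x c .] }  — 2 reduces
  I6: { [A → E x .] }  — reduce
  I7: { [S → A c . num] }  — shift
  I8: { [S → A c num .] }  — reduce

I5 contains complete items [E → x c .], [S → x c .] — reduce-reduce conflict.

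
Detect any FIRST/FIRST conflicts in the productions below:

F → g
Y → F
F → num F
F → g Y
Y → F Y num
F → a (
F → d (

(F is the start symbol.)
Yes. F → g / F → g Y on { 'g' }; Y → F / Y → F Y num on { 'a', 'd', 'g', 'num' }

A FIRST/FIRST conflict occurs when two productions N → α and N → β for the same non-terminal have FIRST(α) ∩ FIRST(β) ≠ ∅ (with ε ∈ FIRST of a nullable right-hand side, so two nullable alternatives also conflict).

FIRST sets of the non-terminals at (or reachable through a nullable prefix from) the front of some alternative:
  FIRST(F) = { 'a', 'd', 'g', 'num' }

Productions for F:
  F → g: FIRST = { 'g' }
  F → num F: FIRST = { 'num' }
  F → g Y: FIRST = { 'g' }
  F → a (: FIRST = { 'a' }
  F → d (: FIRST = { 'd' }
Productions for Y:
  Y → F: FIRST = { 'a', 'd', 'g', 'num' }
  Y → F Y num: FIRST = { 'a', 'd', 'g', 'num' }

Conflict for F: F → g and F → g Y
  Overlap: { 'g' }
Conflict for Y: Y → F and Y → F Y num
  Overlap: { 'a', 'd', 'g', 'num' }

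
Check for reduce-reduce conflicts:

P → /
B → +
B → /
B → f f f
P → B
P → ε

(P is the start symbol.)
A reduce-reduce conflict occurs when an LR(0) state has two complete items [A → α .] and [B → β .] — both call for a reduction, and with no lookahead the parser cannot choose between them.

Augment with P' → P and build the canonical LR(0) collection (I0 = CLOSURE({[P' → . P]}), then GOTO on every symbol after a dot until no new states appear). It has 8 states:
  I0: { [B → . +], [B → . /], [B → . f f f], [P → . /], [P → . B], [P → .], [P' → . P] }  — shift, reduce
  I1: { [B → + .] }  — reduce
  I2: { [B → / .], [P → / .] }  — 2 reduces
  I3: { [P → B .] }  — reduce
  I4: { [P' → P .] }  — accept
  I5: { [B → f . f f] }  — shift
  I6: { [B → f f . f] }  — shift
  I7: { [B → f f f .] }  — reduce

I2 contains complete items [B → / .], [P → / .] — reduce-reduce conflict.

Answer: Yes — I2: [B → / .] vs [P → / .]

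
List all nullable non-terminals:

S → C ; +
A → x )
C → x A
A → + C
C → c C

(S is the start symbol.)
None

A non-terminal is nullable if it can derive ε (the empty string): either it has an ε-production, or it has a production whose right-hand side consists entirely of nullable non-terminals.

There are no ε-productions, so no non-terminal can derive ε.
No non-terminals are nullable.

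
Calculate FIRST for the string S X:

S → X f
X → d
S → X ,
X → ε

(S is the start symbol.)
FIRST sets of the non-terminals involved (from the grammar, by fixed-point iteration):
  FIRST(S) = { ',', 'd', 'f' }

To compute FIRST(S X), process the symbols left to right:
Symbol S is a non-terminal. Add FIRST(S) \ {ε} = { ',', 'd', 'f' }
S is not nullable (ε ∉ FIRST(S)), so stop here.
FIRST(S X) = { ',', 'd', 'f' }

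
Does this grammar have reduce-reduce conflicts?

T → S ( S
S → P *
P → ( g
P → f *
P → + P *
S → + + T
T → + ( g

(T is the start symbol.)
A reduce-reduce conflict occurs when an LR(0) state has two complete items [A → α .] and [B → β .] — both call for a reduction, and with no lookahead the parser cannot choose between them.

Augment with T' → T and build the canonical LR(0) collection (I0 = CLOSURE({[T' → . T]}), then GOTO on every symbol after a dot until no new states appear). It has 21 states:
  I0: { [P → . ( g], [P → . + P *], [P → . f *], [S → . + + T], [S → . P *], [T → . + ( g], [T → . S ( S], [T' → . T] }  — shift
  I1: { [P → ( . g] }  — shift
  I2: { [P → + . P *], [P → . ( g], [P → . + P *], [P → . f *], [S → + . + T], [T → + . ( g] }  — shift
  I3: { [S → P . *] }  — shift
  I4: { [T → S . ( S] }  — shift
  I5: { [T' → T .] }  — accept
  I6: { [P → f . *] }  — shift
  I7: { [P → f * .] }  — reduce
  I8: { [P → . ( g], [P → . + P *], [P → . f *], [S → . + + T], [S → . P *], [T → S ( . S] }  — shift
  I9: { [P → + . P *], [P → . ( g], [P → . + P *], [P → . f *], [S → + . + T] }  — shift
  I10: { [T → S ( S .] }  — reduce
  I11: { [P → + . P *], [P → . ( g], [P → . + P *], [P → . f *], [S → + + . T], [S → . + + T], [S → . P *], [T → . + ( g], [T → . S ( S] }  — shift
  I12: { [P → + P . *] }  — shift
  I13: { [P → + P * .] }  — reduce
  I14: { [P → + P . *], [S → P . *] }  — shift
  I15: { [S → + + T .] }  — reduce
  I16: { [P → + P * .], [S → P * .] }  — 2 reduces
  I17: { [S → P * .] }  — reduce
  I18: { [P → ( . g], [T → + ( . g] }  — shift
  I19: { [P → ( g .], [T → + ( g .] }  — 2 reduces
  I20: { [P → ( g .] }  — reduce

I16 contains complete items [P → + P * .], [S → P * .] — reduce-reduce conflict.
I19 contains complete items [P → ( g .], [T → + ( g .] — reduce-reduce conflict.

Answer: Yes — I16: [P → + P * .] vs [S → P * .]; I19: [P → ( g .] vs [T → + ( g .]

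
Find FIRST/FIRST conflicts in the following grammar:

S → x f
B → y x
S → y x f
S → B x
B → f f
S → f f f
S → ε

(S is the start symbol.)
Yes. S → y x f / S → B x on { 'y' }; S → B x / S → f f f on { 'f' }

A FIRST/FIRST conflict occurs when two productions N → α and N → β for the same non-terminal have FIRST(α) ∩ FIRST(β) ≠ ∅ (with ε ∈ FIRST of a nullable right-hand side, so two nullable alternatives also conflict).

FIRST sets of the non-terminals at (or reachable through a nullable prefix from) the front of some alternative:
  FIRST(B) = { 'f', 'y' }

Productions for S:
  S → x f: FIRST = { 'x' }
  S → y x f: FIRST = { 'y' }
  S → B x: FIRST = { 'f', 'y' }
  S → f f f: FIRST = { 'f' }
  S → ε: FIRST = { ε }
Productions for B:
  B → y x: FIRST = { 'y' }
  B → f f: FIRST = { 'f' }

Conflict for S: S → y x f and S → B x
  Overlap: { 'y' }
Conflict for S: S → B x and S → f f f
  Overlap: { 'f' }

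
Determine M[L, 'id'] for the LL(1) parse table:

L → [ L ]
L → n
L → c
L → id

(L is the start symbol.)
L → id

To find M[L, 'id'], we find productions for L where 'id' is in the predict set (PREDICT(N → α) = (FIRST(α) \ {ε}) ∪ (FOLLOW(N) if α ⇒* ε)).

L → [ L ]: PREDICT = { '[' }
L → n: PREDICT = { 'n' }
L → c: PREDICT = { 'c' }
L → id: PREDICT = { 'id' }
  'id' is in predict set, so this production goes in M[L, 'id']

M[L, 'id'] = L → id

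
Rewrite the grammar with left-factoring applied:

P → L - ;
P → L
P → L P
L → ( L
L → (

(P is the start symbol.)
Left-factoring transforms A → αβ₁ | αβ₂ into A → αA' and A' → β₁ | β₂
(α is the longest common prefix among the alternatives). Repeat until
no nonterminal has two alternatives with a common prefix.

Round 1: P has alternatives sharing prefix 'L'. Introduce P': P → L P'
  Add: P' → - ;
  Add: P' → ε
  Add: P' → P

Round 2: L has alternatives sharing prefix '('. Introduce L': L → ( L'
  Add: L' → L
  Add: L' → ε

No remaining common prefixes — done.

Resulting grammar:
P → L P'
P' → - ;
P' → ε
P' → P
L → ( L'
L' → L
L' → ε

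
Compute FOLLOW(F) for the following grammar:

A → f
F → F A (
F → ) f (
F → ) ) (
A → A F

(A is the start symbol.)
{ $, '(', ')', 'f' }

To compute FOLLOW(F), find every occurrence of F on a right-hand side N → α F β: add FIRST(β) \ {ε}, and if β is empty or nullable also add FOLLOW(N). Iterate to a fixed point.

In F → F A (: F is followed by A '(', add FIRST(A '(') \ {ε} = { 'f' }
In A → A F: F is at the end, add FOLLOW(A)

The FOLLOW sets referred to above (computed the same way, to a fixed point):
  FOLLOW(A) = { $, '(', ')' }

Taking the union: FOLLOW(F) = { $, '(', ')', 'f' }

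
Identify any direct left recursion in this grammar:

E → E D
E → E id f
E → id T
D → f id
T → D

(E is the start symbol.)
Yes, E is left-recursive

Direct left recursion occurs when N → N α for some non-terminal N (the right-hand side begins with the left-hand side itself).

E → E D: LEFT RECURSIVE (starts with E)
E → E id f: LEFT RECURSIVE (starts with E)
E → id T: starts with id
D → f id: starts with f
T → D: starts with D

The grammar has direct left recursion on: E.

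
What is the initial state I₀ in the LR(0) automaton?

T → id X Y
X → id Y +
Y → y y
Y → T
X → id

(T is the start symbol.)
First, augment the grammar with T' → T
I₀ = CLOSURE({ [T' → . T] }):
  [T' → . T] has the dot before T: add [T → . id X Y]
No further items can be added.

I₀ = { [T → . id X Y], [T' → . T] }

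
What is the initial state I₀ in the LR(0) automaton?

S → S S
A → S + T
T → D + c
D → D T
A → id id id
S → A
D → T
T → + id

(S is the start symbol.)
First, augment the grammar with S' → S
I₀ = CLOSURE({ [S' → . S] }):
  [S' → . S] has the dot before S: add [S → . S S], [S → . A]
  [S → . A] has the dot before A: add [A → . S + T], [A → . id id id]
No further items can be added.

I₀ = { [A → . S + T], [A → . id id id], [S → . A], [S → . S S], [S' → . S] }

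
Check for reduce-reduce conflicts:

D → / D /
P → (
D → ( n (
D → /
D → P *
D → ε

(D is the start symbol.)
Yes — I2: [D → .] vs [D → / .]

Augment with D' → D and build the canonical LR(0) collection (I0 = CLOSURE({[D' → . D]}), then GOTO on every symbol after a dot until no new states appear). It has 10 states:
  I0: { [D → . ( n (], [D → . / D /], [D → . /], [D → . P *], [D → .], [D' → . D], [P → . (] }  — shift, reduce
  I1: { [D → ( . n (], [P → ( .] }  — shift, reduce
  I2: { [D → . ( n (], [D → . / D /], [D → . /], [D → . P *], [D → .], [D → / . D /], [D → / .], [P → . (] }  — shift, 2 reduces
  I3: { [D' → D .] }  — accept
  I4: { [D → P . *] }  — shift
  I5: { [D → P * .] }  — reduce
  I6: { [D → / D . /] }  — shift
  I7: { [D → / D / .] }  — reduce
  I8: { [D → ( n . (] }  — shift
  I9: { [D → ( n ( .] }  — reduce

I2 contains complete items [D → .], [D → / .] — reduce-reduce conflict.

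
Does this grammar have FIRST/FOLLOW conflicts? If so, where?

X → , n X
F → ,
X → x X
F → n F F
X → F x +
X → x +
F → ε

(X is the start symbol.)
Yes. F → ',' with FOLLOW(F) on { ',' }; F → n F F with FOLLOW(F) on { 'n' }

Nullable non-terminals: F.

F: nullable alternative(s) F → ε; FOLLOW(F) = { ',', 'n', 'x' }
  F → ,: FIRST \ {ε} = { ',' } — overlaps FOLLOW(F) on { ',' }: CONFLICT
  F → n F F: FIRST \ {ε} = { 'n' } — overlaps FOLLOW(F) on { 'n' }: CONFLICT
  F → ε: FIRST \ {ε} = { } — this is the only nullable alternative, skip

X has no nullable alternative, so no FIRST/FOLLOW check is needed there.

So the grammar has 2 FIRST/FOLLOW conflicts (marked CONFLICT above).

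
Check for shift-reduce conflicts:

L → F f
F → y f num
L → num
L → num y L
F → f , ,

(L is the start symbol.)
Yes — I4: [L → num .] vs [L → num . y L]

A shift-reduce conflict occurs when an LR(0) state has both:
  - a complete (reduce) item [A → α .] (dot at the end), and
  - a shift item [B → β . c γ] (dot before a terminal).

Augment with L' → L and build the canonical LR(0) collection (I0 = CLOSURE({[L' → . L]}), then GOTO on every symbol after a dot until no new states appear). It has 13 states:
  I0: { [F → . f , ,], [F → . y f num], [L → . F f], [L → . num y L], [L → . num], [L' → . L] }  — shift
  I1: { [L → F . f] }  — shift
  I2: { [L' → L .] }  — accept
  I3: { [F → f . , ,] }  — shift
  I4: { [L → num . y L], [L → num .] }  — shift, reduce
  I5: { [F → y . f num] }  — shift
  I6: { [F → y f . num] }  — shift
  I7: { [F → y f num .] }  — reduce
  I8: { [F → . f , ,], [F → . y f num], [L → . F f], [L → . num y L], [L → . num], [L → num y . L] }  — shift
  I9: { [L → num y L .] }  — reduce
  I10: { [F → f , . ,] }  — shift
  I11: { [F → f , , .] }  — reduce
  I12: { [L → F f .] }  — reduce

I4 contains reduce item [L → num .] and shift item [L → num . y L] — shift-reduce conflict.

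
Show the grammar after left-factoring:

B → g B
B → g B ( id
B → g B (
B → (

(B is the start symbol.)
Left-factoring transforms A → αβ₁ | αβ₂ into A → αA' and A' → β₁ | β₂
(α is the longest common prefix among the alternatives). Repeat until
no nonterminal has two alternatives with a common prefix.

Round 1: B has alternatives sharing prefix 'g B'. Introduce B': B → g B B'
  Add: B' → ε
  Add: B' → ( id
  Add: B' → (

Round 2: B' has alternatives sharing prefix '('. Introduce B'': B' → ( B''
  Add: B'' → id
  Add: B'' → ε

No remaining common prefixes — done.

Resulting grammar:
B → g B B'
B' → ε
B' → ( B''
B'' → id
B'' → ε
B → (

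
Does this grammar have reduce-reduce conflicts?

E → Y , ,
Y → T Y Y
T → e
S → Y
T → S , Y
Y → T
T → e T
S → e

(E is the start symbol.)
A reduce-reduce conflict occurs when an LR(0) state has two complete items [A → α .] and [B → β .] — both call for a reduction, and with no lookahead the parser cannot choose between them.

Augment with E' → E and build the canonical LR(0) collection (I0 = CLOSURE({[E' → . E]}), then GOTO on every symbol after a dot until no new states appear). It has 14 states:
  I0: { [E → . Y , ,], [E' → . E], [S → . Y], [S → . e], [T → . S , Y], [T → . e T], [T → . e], [Y → . T Y Y], [Y → . T] }  — shift
  I1: { [E' → E .] }  — accept
  I2: { [T → S . , Y] }  — shift
  I3: { [S → . Y], [S → . e], [T → . S , Y], [T → . e T], [T → . e], [Y → . T Y Y], [Y → . T], [Y → T . Y Y], [Y → T .] }  — shift, reduce
  I4: { [E → Y . , ,], [S → Y .] }  — shift, reduce
  I5: { [S → . Y], [S → . e], [S → e .], [T → . S , Y], [T → . e T], [T → . e], [T → e . T], [T → e .], [Y → . T Y Y], [Y → . T] }  — shift, 2 reduces
  I6: { [S → . Y], [S → . e], [T → . S , Y], [T → . e T], [T → . e], [T → e T .], [Y → . T Y Y], [Y → . T], [Y → T . Y Y], [Y → T .] }  — shift, 2 reduces
  I7: { [S → Y .] }  — reduce
  I8: { [S → . Y], [S → . e], [S → Y .], [T → . S , Y], [T → . e T], [T → . e], [Y → . T Y Y], [Y → . T], [Y → T Y . Y] }  — shift, reduce
  I9: { [S → Y .], [Y → T Y Y .] }  — 2 reduces
  I10: { [E → Y , . ,] }  — shift
  I11: { [E → Y , , .] }  — reduce
  I12: { [S → . Y], [S → . e], [T → . S , Y], [T → . e T], [T → . e], [T → S , . Y], [Y → . T Y Y], [Y → . T] }  — shift
  I13: { [S → Y .], [T → S , Y .] }  — 2 reduces

I5 contains complete items [S → e .], [T → e .] — reduce-reduce conflict.
I6 contains complete items [T → e T .], [Y → T .] — reduce-reduce conflict.
I9 contains complete items [S → Y .], [Y → T Y Y .] — reduce-reduce conflict.
I13 contains complete items [S → Y .], [T → S , Y .] — reduce-reduce conflict.

Answer: Yes — I5: [S → e .] vs [T → e .]; I6: [T → e T .] vs [Y → T .]; I9: [S → Y .] vs [Y → T Y Y .]; I13: [S → Y .] vs [T → S , Y .]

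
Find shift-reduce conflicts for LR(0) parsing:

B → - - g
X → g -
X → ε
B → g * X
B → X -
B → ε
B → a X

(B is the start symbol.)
A shift-reduce conflict occurs when an LR(0) state has both:
  - a complete (reduce) item [A → α .] (dot at the end), and
  - a shift item [B → β . c γ] (dot before a terminal).

Augment with B' → B and build the canonical LR(0) collection (I0 = CLOSURE({[B' → . B]}), then GOTO on every symbol after a dot until no new states appear). It has 14 states:
  I0: { [B → . - - g], [B → . X -], [B → . a X], [B → . g * X], [B → .], [B' → . B], [X → . g -], [X → .] }  — shift, 2 reduces
  I1: { [B → - . - g] }  — shift
  I2: { [B' → B .] }  — accept
  I3: { [B → X . -] }  — shift
  I4: { [B → a . X], [X → . g -], [X → .] }  — shift, reduce
  I5: { [B → g . * X], [X → g . -] }  — shift
  I6: { [B → g * . X], [X → . g -], [X → .] }  — shift, reduce
  I7: { [X → g - .] }  — reduce
  I8: { [B → g * X .] }  — reduce
  I9: { [X → g . -] }  — shift
  I10: { [B → a X .] }  — reduce
  I11: { [B → X - .] }  — reduce
  I12: { [B → - - . g] }  — shift
  I13: { [B → - - g .] }  — reduce

I0 contains reduce items [B → .], [X → .] and shift items [B → . - - g], [B → . a X], [B → . g * X], [X → . g -] — shift-reduce conflict.
I4 contains reduce item [X → .] and shift item [X → . g -] — shift-reduce conflict.
I6 contains reduce item [X → .] and shift item [X → . g -] — shift-reduce conflict.

Answer: Yes — I0: [B → .] vs [B → . - - g]; I4: [X → .] vs [X → . g -]; I6: [X → .] vs [X → . g -]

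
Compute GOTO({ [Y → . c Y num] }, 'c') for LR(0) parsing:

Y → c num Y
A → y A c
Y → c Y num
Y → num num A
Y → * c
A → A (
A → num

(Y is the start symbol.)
{ [Y → . * c], [Y → . c Y num], [Y → . c num Y], [Y → . num num A], [Y → c . Y num] }

GOTO(I, 'c') = CLOSURE({ [A → αX.β] : [A → α.Xβ] ∈ I, X = 'c' })

Items with dot before 'c', with the dot advanced:
  [Y → . c Y num] → [Y → c . Y num]
Closure of the advanced items:
  [Y → c . Y num] has the dot before Y: add [Y → . c num Y], [Y → . c Y num], [Y → . num num A], [Y → . * c]

GOTO = { [Y → . * c], [Y → . c Y num], [Y → . c num Y], [Y → . num num A], [Y → c . Y num] }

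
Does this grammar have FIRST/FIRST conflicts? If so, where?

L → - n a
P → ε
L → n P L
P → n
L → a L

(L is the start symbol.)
Productions for L:
  L → - n a: FIRST = { '-' }
  L → n P L: FIRST = { 'n' }
  L → a L: FIRST = { 'a' }
Productions for P:
  P → ε: FIRST = { ε }
  P → n: FIRST = { 'n' }

All alternatives of each non-terminal have pairwise disjoint FIRST sets.

Answer: No FIRST/FIRST conflicts.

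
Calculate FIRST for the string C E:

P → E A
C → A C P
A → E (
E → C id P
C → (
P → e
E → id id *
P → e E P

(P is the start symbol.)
{ '(', 'id' }

FIRST sets of the non-terminals involved (from the grammar, by fixed-point iteration):
  FIRST(C) = { '(', 'id' }

To compute FIRST(C E), process the symbols left to right:
Symbol C is a non-terminal. Add FIRST(C) \ {ε} = { '(', 'id' }
C is not nullable (ε ∉ FIRST(C)), so stop here.
FIRST(C E) = { '(', 'id' }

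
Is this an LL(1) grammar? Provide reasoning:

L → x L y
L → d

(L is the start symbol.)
For L:
  PREDICT(L → x L y) = { 'x' }
  PREDICT(L → d) = { 'd' }

All predict sets are disjoint. The grammar IS LL(1).

Answer: Yes, the grammar is LL(1).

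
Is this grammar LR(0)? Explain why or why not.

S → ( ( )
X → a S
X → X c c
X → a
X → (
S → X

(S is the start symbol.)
Augment with S' → S and build the canonical LR(0) collection (I0 = CLOSURE({[S' → . S]}), then GOTO on every symbol after a dot until no new states appear). It has 10 states:
  I0: { [S → . ( ( )], [S → . X], [S' → . S], [X → . (], [X → . X c c], [X → . a S], [X → . a] }  — shift
  I1: { [S → ( . ( )], [X → ( .] }  — shift, reduce
  I2: { [S' → S .] }  — accept
  I3: { [S → X .], [X → X . c c] }  — shift, reduce
  I4: { [S → . ( ( )], [S → . X], [X → . (], [X → . X c c], [X → . a S], [X → . a], [X → a . S], [X → a .] }  — shift, reduce
  I5: { [X → a S .] }  — reduce
  I6: { [X → X c . c] }  — shift
  I7: { [X → X c c .] }  — reduce
  I8: { [S → ( ( . )] }  — shift
  I9: { [S → ( ( ) .] }  — reduce

Conflict in state I1:
  Shift-reduce conflict between [X → ( .] and [S → ( . ( )]
So the grammar is NOT LR(0).

Answer: No. Shift-reduce conflict between [X → ( .] and [S → ( . ( )]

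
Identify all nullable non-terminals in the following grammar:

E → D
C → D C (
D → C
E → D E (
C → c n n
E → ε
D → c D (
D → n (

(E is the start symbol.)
{ 'E' }

A non-terminal is nullable if it can derive ε (the empty string): either it has an ε-production, or it has a production whose right-hand side consists entirely of nullable non-terminals.

ε-productions: E → ε
So E is immediately nullable.
No further non-terminal can be added: every production for the remaining non-terminals contains a terminal or a non-nullable non-terminal.
Nullable = { 'E' }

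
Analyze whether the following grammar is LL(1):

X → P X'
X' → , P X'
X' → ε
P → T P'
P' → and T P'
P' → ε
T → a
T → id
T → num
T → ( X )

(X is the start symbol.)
A grammar is LL(1) if for each non-terminal N with multiple productions, the predict sets of those productions are pairwise disjoint, where PREDICT(N → α) = (FIRST(α) \ {ε}) ∪ (FOLLOW(N) if α ⇒* ε).

Relevant sets:
  FOLLOW(X') = { $, ')' }
  FOLLOW(P') = { $, ')', ',' }

For X':
  PREDICT(X' → ',' P X') = { ',' }
  PREDICT(X' → ε) = { $, ')' }
For P':
  PREDICT(P' → and T P') = { 'and' }
  PREDICT(P' → ε) = { $, ')', ',' }
For T:
  PREDICT(T → a) = { 'a' }
  PREDICT(T → id) = { 'id' }
  PREDICT(T → num) = { 'num' }
  PREDICT(T → '(' X ')') = { '(' }
X, P have a single production, so nothing to check there.

All predict sets are disjoint. The grammar IS LL(1).

Answer: Yes, the grammar is LL(1).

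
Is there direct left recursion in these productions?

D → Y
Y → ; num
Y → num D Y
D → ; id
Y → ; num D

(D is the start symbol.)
D → Y: starts with Y
Y → ; num: starts with ';'
Y → num D Y: starts with num
D → ; id: starts with ';'
Y → ; num D: starts with ';'

No direct left recursion found.

Answer: No direct left recursion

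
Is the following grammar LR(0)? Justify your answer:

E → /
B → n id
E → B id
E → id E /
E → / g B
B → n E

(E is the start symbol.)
No. Shift-reduce conflict between [E → / .] and [E → / . g B]

A grammar is LR(0) if no state in the canonical LR(0) collection has:
  - both a shift item (dot before a terminal) and a complete item (shift-reduce conflict), or
  - two or more complete items (reduce-reduce conflict; the accept item [E' → E .] counts as a complete item here).

Augment with E' → E and build the canonical LR(0) collection (I0 = CLOSURE({[E' → . E]}), then GOTO on every symbol after a dot until no new states appear). It has 13 states:
  I0: { [B → . n E], [B → . n id], [E → . / g B], [E → . /], [E → . B id], [E → . id E /], [E' → . E] }  — shift
  I1: { [E → / . g B], [E → / .] }  — shift, reduce
  I2: { [E → B . id] }  — shift
  I3: { [E' → E .] }  — accept
  I4: { [B → . n E], [B → . n id], [E → . / g B], [E → . /], [E → . B id], [E → . id E /], [E → id . E /] }  — shift
  I5: { [B → . n E], [B → . n id], [B → n . E], [B → n . id], [E → . / g B], [E → . /], [E → . B id], [E → . id E /] }  — shift
  I6: { [B → n E .] }  — reduce
  I7: { [B → . n E], [B → . n id], [B → n id .], [E → . / g B], [E → . /], [E → . B id], [E → . id E /], [E → id . E /] }  — shift, reduce
  I8: { [E → id E . /] }  — shift
  I9: { [E → id E / .] }  — reduce
  I10: { [E → B id .] }  — reduce
  I11: { [B → . n E], [B → . n id], [E → / g . B] }  — shift
  I12: { [E → / g B .] }  — reduce

Conflict in state I1:
  Shift-reduce conflict between [E → / .] and [E → / . g B]
So the grammar is NOT LR(0).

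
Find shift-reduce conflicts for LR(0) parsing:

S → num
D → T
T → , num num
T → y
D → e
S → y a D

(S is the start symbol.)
No shift-reduce conflicts

A shift-reduce conflict occurs when an LR(0) state has both:
  - a complete (reduce) item [A → α .] (dot at the end), and
  - a shift item [B → β . c γ] (dot before a terminal).

Augment with S' → S and build the canonical LR(0) collection (I0 = CLOSURE({[S' → . S]}), then GOTO on every symbol after a dot until no new states appear). It has 12 states:
  I0: { [S → . num], [S → . y a D], [S' → . S] }  — shift
  I1: { [S' → S .] }  — accept
  I2: { [S → num .] }  — reduce
  I3: { [S → y . a D] }  — shift
  I4: { [D → . T], [D → . e], [S → y a . D], [T → . , num num], [T → . y] }  — shift
  I5: { [T → , . num num] }  — shift
  I6: { [S → y a D .] }  — reduce
  I7: { [D → T .] }  — reduce
  I8: { [D → e .] }  — reduce
  I9: { [T → y .] }  — reduce
  I10: { [T → , num . num] }  — shift
  I11: { [T → , num num .] }  — reduce

No state contains both a complete item and a shift item.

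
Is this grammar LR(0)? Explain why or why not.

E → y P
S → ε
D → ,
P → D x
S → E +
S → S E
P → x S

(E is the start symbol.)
A grammar is LR(0) if no state in the canonical LR(0) collection has:
  - both a shift item (dot before a terminal) and a complete item (shift-reduce conflict), or
  - two or more complete items (reduce-reduce conflict; the accept item [E' → E .] counts as a complete item here).

Augment with E' → E and build the canonical LR(0) collection (I0 = CLOSURE({[E' → . E]}), then GOTO on every symbol after a dot until no new states appear). It has 12 states:
  I0: { [E → . y P], [E' → . E] }  — shift
  I1: { [E' → E .] }  — accept
  I2: { [D → . ,], [E → y . P], [P → . D x], [P → . x S] }  — shift
  I3: { [D → , .] }  — reduce
  I4: { [P → D . x] }  — shift
  I5: { [E → y P .] }  — reduce
  I6: { [E → . y P], [P → x . S], [S → . E +], [S → . S E], [S → .] }  — shift, reduce
  I7: { [S → E . +] }  — shift
  I8: { [E → . y P], [P → x S .], [S → S . E] }  — shift, reduce
  I9: { [S → S E .] }  — reduce
  I10: { [S → E + .] }  — reduce
  I11: { [P → D x .] }  — reduce

Conflict in state I6:
  Shift-reduce conflict between [S → .] and [E → . y P]
So the grammar is NOT LR(0).

Answer: No. Shift-reduce conflict between [S → .] and [E → . y P]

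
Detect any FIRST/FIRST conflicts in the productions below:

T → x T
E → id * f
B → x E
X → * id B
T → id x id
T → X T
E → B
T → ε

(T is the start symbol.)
No FIRST/FIRST conflicts.

FIRST sets of the non-terminals at (or reachable through a nullable prefix from) the front of some alternative:
  FIRST(X) = { '*' }
  FIRST(B) = { 'x' }

Productions for T:
  T → x T: FIRST = { 'x' }
  T → id x id: FIRST = { 'id' }
  T → X T: FIRST = { '*' }
  T → ε: FIRST = { ε }
Productions for E:
  E → id * f: FIRST = { 'id' }
  E → B: FIRST = { 'x' }
B, X have only one production, so no FIRST/FIRST conflict is possible there.

All alternatives of each non-terminal have pairwise disjoint FIRST sets.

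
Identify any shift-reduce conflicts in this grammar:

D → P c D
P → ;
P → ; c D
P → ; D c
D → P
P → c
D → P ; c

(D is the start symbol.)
A shift-reduce conflict occurs when an LR(0) state has both:
  - a complete (reduce) item [A → α .] (dot at the end), and
  - a shift item [B → β . c γ] (dot before a terminal).

Augment with D' → D and build the canonical LR(0) collection (I0 = CLOSURE({[D' → . D]}), then GOTO on every symbol after a dot until no new states appear). It has 13 states:
  I0: { [D → . P ; c], [D → . P c D], [D → . P], [D' → . D], [P → . ; D c], [P → . ; c D], [P → . ;], [P → . c] }  — shift
  I1: { [D → . P ; c], [D → . P c D], [D → . P], [P → . ; D c], [P → . ; c D], [P → . ;], [P → . c], [P → ; . D c], [P → ; . c D], [P → ; .] }  — shift, reduce
  I2: { [D' → D .] }  — accept
  I3: { [D → P . ; c], [D → P . c D], [D → P .] }  — shift, reduce
  I4: { [P → c .] }  — reduce
  I5: { [D → P ; . c] }  — shift
  I6: { [D → . P ; c], [D → . P c D], [D → . P], [D → P c . D], [P → . ; D c], [P → . ; c D], [P → . ;], [P → . c] }  — shift
  I7: { [D → P c D .] }  — reduce
  I8: { [D → P ; c .] }  — reduce
  I9: { [P → ; D . c] }  — shift
  I10: { [D → . P ; c], [D → . P c D], [D → . P], [P → . ; D c], [P → . ; c D], [P → . ;], [P → . c], [P → ; c . D], [P → c .] }  — shift, reduce
  I11: { [P → ; c D .] }  — reduce
  I12: { [P → ; D c .] }  — reduce

I1 contains reduce item [P → ; .] and shift items [P → . ;], [P → . ; D c], [P → . ; c D], [P → ; . c D], [P → . c] — shift-reduce conflict.
I3 contains reduce item [D → P .] and shift items [D → P . ; c], [D → P . c D] — shift-reduce conflict.
I10 contains reduce item [P → c .] and shift items [P → . ;], [P → . ; D c], [P → . ; c D], [P → . c] — shift-reduce conflict.

Answer: Yes — I1: [P → ; .] vs [P → . ;]; I3: [D → P .] vs [D → P . ; c]; I10: [P → c .] vs [P → . ;]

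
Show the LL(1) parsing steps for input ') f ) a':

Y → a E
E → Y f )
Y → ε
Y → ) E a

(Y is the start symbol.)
LL(1) parsing maintains a stack (initially the start symbol over $) and the input. At each step: if the stack top is a terminal, match it against the current input token; if it is a non-terminal N, replace it with the RHS of M[N, lookahead] (the unique production whose predict set contains the lookahead).

Stack is shown with the top on the left.

Stack      Input      Action
----------------------------
Y $        ) f ) a $  output Y → ) E a
) E a $    ) f ) a $  match ')'
E a $      f ) a $    output E → Y f )
Y f ) a $  f ) a $    output Y → ε
f ) a $    f ) a $    match 'f'
) a $      ) a $      match ')'
a $        a $        match 'a'
$          $          accept

The string is accepted.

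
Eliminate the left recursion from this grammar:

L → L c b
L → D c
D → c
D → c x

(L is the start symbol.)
L is directly left-recursive. The standard transformation for
  A → A α₁ | ... | A α_m | β₁ | ... | β_n
is
  A  → β₁ A' | ... | β_n A'
  A' → α₁ A' | ... | α_m A' | ε

L → D c becomes L → D c L'
L → L c b becomes L' → c b L'
Add L' → ε

Productions for other non-terminals are unchanged:
  D → c
  D → c x

Resulting grammar:
L → D c L'
L' → c b L'
L' → ε
D → c
D → c x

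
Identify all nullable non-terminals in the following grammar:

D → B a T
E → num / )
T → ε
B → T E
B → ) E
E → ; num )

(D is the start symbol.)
{ 'T' }

ε-productions: T → ε
So T is immediately nullable.
No further non-terminal can be added: every production for the remaining non-terminals contains a terminal or a non-nullable non-terminal.
Nullable = { 'T' }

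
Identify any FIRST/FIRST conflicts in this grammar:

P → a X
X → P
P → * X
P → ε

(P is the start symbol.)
A FIRST/FIRST conflict occurs when two productions N → α and N → β for the same non-terminal have FIRST(α) ∩ FIRST(β) ≠ ∅ (with ε ∈ FIRST of a nullable right-hand side, so two nullable alternatives also conflict).

Productions for P:
  P → a X: FIRST = { 'a' }
  P → * X: FIRST = { '*' }
  P → ε: FIRST = { ε }
X has only one production, so no FIRST/FIRST conflict is possible there.

All alternatives of each non-terminal have pairwise disjoint FIRST sets.

Answer: No FIRST/FIRST conflicts.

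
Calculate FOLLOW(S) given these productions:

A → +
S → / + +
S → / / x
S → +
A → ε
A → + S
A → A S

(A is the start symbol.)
In A → + S: S is at the end, add FOLLOW(A)
In A → A S: S is at the end, add FOLLOW(A)

The FOLLOW sets referred to above (computed the same way, to a fixed point):
  FOLLOW(A) = { $, '+', '/' }

Taking the union: FOLLOW(S) = { $, '+', '/' }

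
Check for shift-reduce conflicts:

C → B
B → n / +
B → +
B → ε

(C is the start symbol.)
Yes — I0: [B → .] vs [B → . +]

Augment with C' → C and build the canonical LR(0) collection (I0 = CLOSURE({[C' → . C]}), then GOTO on every symbol after a dot until no new states appear). It has 7 states:
  I0: { [B → . +], [B → . n / +], [B → .], [C → . B], [C' → . C] }  — shift, reduce
  I1: { [B → + .] }  — reduce
  I2: { [C → B .] }  — reduce
  I3: { [C' → C .] }  — accept
  I4: { [B → n . / +] }  — shift
  I5: { [B → n / . +] }  — shift
  I6: { [B → n / + .] }  — reduce

I0 contains reduce item [B → .] and shift items [B → . +], [B → . n / +] — shift-reduce conflict.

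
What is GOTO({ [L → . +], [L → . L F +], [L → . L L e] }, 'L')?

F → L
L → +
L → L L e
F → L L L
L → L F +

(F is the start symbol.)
GOTO(I, 'L') = CLOSURE({ [A → αX.β] : [A → α.Xβ] ∈ I, X = 'L' })

Items with dot before 'L', with the dot advanced:
  [L → . L F +] → [L → L . F +]
  [L → . L L e] → [L → L . L e]
Closure of the advanced items:
  [L → L . F +] has the dot before F: add [F → . L], [F → . L L L]
  [L → L . L e] has the dot before L: add [L → . +], [L → . L L e], [L → . L F +]

GOTO = { [F → . L L L], [F → . L], [L → . +], [L → . L F +], [L → . L L e], [L → L . F +], [L → L . L e] }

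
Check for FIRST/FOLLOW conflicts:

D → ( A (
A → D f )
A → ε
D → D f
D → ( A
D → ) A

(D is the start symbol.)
Nullable non-terminals: A.
FIRST sets used below: FIRST(D) = { '(', ')' }

A: nullable alternative(s) A → ε; FOLLOW(A) = { $, '(', 'f' }
  A → D f ): FIRST \ {ε} = { '(', ')' } — overlaps FOLLOW(A) on { '(' }: CONFLICT
  A → ε: FIRST \ {ε} = { } — this is the only nullable alternative, skip

D has no nullable alternative, so no FIRST/FOLLOW check is needed there.

So the grammar has 1 FIRST/FOLLOW conflict (marked CONFLICT above).

Answer: Yes. A → D f ')' with FOLLOW(A) on { '(' }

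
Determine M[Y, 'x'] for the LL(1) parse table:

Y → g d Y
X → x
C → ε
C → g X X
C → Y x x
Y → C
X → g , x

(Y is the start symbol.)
Y → C

To find M[Y, 'x'], we find productions for Y where 'x' is in the predict set (PREDICT(N → α) = (FIRST(α) \ {ε}) ∪ (FOLLOW(N) if α ⇒* ε)).

Relevant sets:
  FIRST(C) = { 'g', 'x', ε }
  FOLLOW(Y) = { $, 'x' }

Y → g d Y: PREDICT = { 'g' }
Y → C: PREDICT = { $, 'g', 'x' }
  'x' is in predict set, so this production goes in M[Y, 'x']

M[Y, 'x'] = Y → C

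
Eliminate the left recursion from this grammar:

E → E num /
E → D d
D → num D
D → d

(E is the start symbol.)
E is directly left-recursive. The standard transformation for
  A → A α₁ | ... | A α_m | β₁ | ... | β_n
is
  A  → β₁ A' | ... | β_n A'
  A' → α₁ A' | ... | α_m A' | ε

E → D d becomes E → D d E'
E → E num / becomes E' → num / E'
Add E' → ε

Productions for other non-terminals are unchanged:
  D → num D
  D → d

Resulting grammar:
E → D d E'
E' → num / E'
E' → ε
D → num D
D → d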